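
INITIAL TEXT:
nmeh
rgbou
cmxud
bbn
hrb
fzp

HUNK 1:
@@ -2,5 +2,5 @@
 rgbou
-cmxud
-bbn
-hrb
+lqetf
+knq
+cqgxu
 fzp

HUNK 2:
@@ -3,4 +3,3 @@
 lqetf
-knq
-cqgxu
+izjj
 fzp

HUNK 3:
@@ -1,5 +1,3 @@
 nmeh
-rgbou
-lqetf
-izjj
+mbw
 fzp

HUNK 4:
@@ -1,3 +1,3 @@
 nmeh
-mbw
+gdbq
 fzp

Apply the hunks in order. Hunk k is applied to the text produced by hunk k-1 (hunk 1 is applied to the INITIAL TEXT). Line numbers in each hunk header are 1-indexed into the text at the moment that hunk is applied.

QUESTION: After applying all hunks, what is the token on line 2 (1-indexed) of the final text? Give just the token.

Answer: gdbq

Derivation:
Hunk 1: at line 2 remove [cmxud,bbn,hrb] add [lqetf,knq,cqgxu] -> 6 lines: nmeh rgbou lqetf knq cqgxu fzp
Hunk 2: at line 3 remove [knq,cqgxu] add [izjj] -> 5 lines: nmeh rgbou lqetf izjj fzp
Hunk 3: at line 1 remove [rgbou,lqetf,izjj] add [mbw] -> 3 lines: nmeh mbw fzp
Hunk 4: at line 1 remove [mbw] add [gdbq] -> 3 lines: nmeh gdbq fzp
Final line 2: gdbq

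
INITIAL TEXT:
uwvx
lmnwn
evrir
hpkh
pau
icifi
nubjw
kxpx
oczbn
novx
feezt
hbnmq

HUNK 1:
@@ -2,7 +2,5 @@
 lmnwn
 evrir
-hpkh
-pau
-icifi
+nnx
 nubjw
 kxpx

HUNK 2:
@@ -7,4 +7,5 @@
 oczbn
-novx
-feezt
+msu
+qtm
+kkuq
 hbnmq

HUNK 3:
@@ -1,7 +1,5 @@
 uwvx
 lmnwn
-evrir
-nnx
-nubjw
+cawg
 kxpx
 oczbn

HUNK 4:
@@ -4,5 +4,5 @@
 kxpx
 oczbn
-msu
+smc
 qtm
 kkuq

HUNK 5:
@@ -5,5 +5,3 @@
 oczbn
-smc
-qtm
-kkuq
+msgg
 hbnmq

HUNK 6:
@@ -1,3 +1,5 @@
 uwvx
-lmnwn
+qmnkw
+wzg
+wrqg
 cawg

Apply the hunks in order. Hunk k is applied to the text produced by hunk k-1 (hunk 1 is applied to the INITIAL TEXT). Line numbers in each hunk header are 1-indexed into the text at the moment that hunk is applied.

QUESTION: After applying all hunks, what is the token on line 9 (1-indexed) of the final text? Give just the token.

Hunk 1: at line 2 remove [hpkh,pau,icifi] add [nnx] -> 10 lines: uwvx lmnwn evrir nnx nubjw kxpx oczbn novx feezt hbnmq
Hunk 2: at line 7 remove [novx,feezt] add [msu,qtm,kkuq] -> 11 lines: uwvx lmnwn evrir nnx nubjw kxpx oczbn msu qtm kkuq hbnmq
Hunk 3: at line 1 remove [evrir,nnx,nubjw] add [cawg] -> 9 lines: uwvx lmnwn cawg kxpx oczbn msu qtm kkuq hbnmq
Hunk 4: at line 4 remove [msu] add [smc] -> 9 lines: uwvx lmnwn cawg kxpx oczbn smc qtm kkuq hbnmq
Hunk 5: at line 5 remove [smc,qtm,kkuq] add [msgg] -> 7 lines: uwvx lmnwn cawg kxpx oczbn msgg hbnmq
Hunk 6: at line 1 remove [lmnwn] add [qmnkw,wzg,wrqg] -> 9 lines: uwvx qmnkw wzg wrqg cawg kxpx oczbn msgg hbnmq
Final line 9: hbnmq

Answer: hbnmq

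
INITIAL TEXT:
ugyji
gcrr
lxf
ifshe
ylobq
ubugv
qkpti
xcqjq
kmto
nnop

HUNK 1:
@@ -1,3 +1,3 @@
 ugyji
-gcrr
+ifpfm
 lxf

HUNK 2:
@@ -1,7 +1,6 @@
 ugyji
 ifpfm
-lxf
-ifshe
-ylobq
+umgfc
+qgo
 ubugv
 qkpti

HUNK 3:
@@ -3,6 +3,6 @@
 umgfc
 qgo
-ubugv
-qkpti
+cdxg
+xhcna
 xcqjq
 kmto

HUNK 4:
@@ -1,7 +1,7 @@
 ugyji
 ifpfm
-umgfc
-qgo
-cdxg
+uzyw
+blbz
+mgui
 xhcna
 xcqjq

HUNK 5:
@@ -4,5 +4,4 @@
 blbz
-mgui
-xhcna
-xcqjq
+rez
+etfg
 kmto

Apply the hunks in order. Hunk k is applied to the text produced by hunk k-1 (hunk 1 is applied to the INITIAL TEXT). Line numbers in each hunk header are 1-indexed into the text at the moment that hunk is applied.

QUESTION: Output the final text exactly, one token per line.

Hunk 1: at line 1 remove [gcrr] add [ifpfm] -> 10 lines: ugyji ifpfm lxf ifshe ylobq ubugv qkpti xcqjq kmto nnop
Hunk 2: at line 1 remove [lxf,ifshe,ylobq] add [umgfc,qgo] -> 9 lines: ugyji ifpfm umgfc qgo ubugv qkpti xcqjq kmto nnop
Hunk 3: at line 3 remove [ubugv,qkpti] add [cdxg,xhcna] -> 9 lines: ugyji ifpfm umgfc qgo cdxg xhcna xcqjq kmto nnop
Hunk 4: at line 1 remove [umgfc,qgo,cdxg] add [uzyw,blbz,mgui] -> 9 lines: ugyji ifpfm uzyw blbz mgui xhcna xcqjq kmto nnop
Hunk 5: at line 4 remove [mgui,xhcna,xcqjq] add [rez,etfg] -> 8 lines: ugyji ifpfm uzyw blbz rez etfg kmto nnop

Answer: ugyji
ifpfm
uzyw
blbz
rez
etfg
kmto
nnop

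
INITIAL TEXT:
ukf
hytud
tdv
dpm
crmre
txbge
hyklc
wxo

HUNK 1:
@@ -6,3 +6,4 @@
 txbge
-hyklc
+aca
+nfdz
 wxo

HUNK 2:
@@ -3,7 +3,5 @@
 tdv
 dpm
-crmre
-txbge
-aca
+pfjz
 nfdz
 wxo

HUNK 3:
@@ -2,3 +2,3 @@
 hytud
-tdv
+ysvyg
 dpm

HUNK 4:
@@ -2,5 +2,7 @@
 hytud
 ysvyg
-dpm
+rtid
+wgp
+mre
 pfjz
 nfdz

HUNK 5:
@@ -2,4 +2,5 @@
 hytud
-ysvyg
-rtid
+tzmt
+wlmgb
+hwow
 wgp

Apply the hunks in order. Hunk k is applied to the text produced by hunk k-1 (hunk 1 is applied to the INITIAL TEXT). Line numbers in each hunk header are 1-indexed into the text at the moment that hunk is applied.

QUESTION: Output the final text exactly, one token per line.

Answer: ukf
hytud
tzmt
wlmgb
hwow
wgp
mre
pfjz
nfdz
wxo

Derivation:
Hunk 1: at line 6 remove [hyklc] add [aca,nfdz] -> 9 lines: ukf hytud tdv dpm crmre txbge aca nfdz wxo
Hunk 2: at line 3 remove [crmre,txbge,aca] add [pfjz] -> 7 lines: ukf hytud tdv dpm pfjz nfdz wxo
Hunk 3: at line 2 remove [tdv] add [ysvyg] -> 7 lines: ukf hytud ysvyg dpm pfjz nfdz wxo
Hunk 4: at line 2 remove [dpm] add [rtid,wgp,mre] -> 9 lines: ukf hytud ysvyg rtid wgp mre pfjz nfdz wxo
Hunk 5: at line 2 remove [ysvyg,rtid] add [tzmt,wlmgb,hwow] -> 10 lines: ukf hytud tzmt wlmgb hwow wgp mre pfjz nfdz wxo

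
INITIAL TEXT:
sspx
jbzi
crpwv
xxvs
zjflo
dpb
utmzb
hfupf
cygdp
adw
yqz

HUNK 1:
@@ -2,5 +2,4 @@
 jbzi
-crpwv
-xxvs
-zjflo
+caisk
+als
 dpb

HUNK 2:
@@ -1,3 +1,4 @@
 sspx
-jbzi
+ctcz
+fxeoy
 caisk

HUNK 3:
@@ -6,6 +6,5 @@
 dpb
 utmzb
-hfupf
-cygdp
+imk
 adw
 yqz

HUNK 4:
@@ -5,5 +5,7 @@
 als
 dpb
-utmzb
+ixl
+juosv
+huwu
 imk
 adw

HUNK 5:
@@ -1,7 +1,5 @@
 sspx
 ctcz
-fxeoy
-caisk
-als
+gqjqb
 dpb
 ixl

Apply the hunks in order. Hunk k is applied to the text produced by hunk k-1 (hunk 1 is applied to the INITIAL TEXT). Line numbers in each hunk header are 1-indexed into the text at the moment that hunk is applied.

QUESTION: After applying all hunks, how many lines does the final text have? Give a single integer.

Hunk 1: at line 2 remove [crpwv,xxvs,zjflo] add [caisk,als] -> 10 lines: sspx jbzi caisk als dpb utmzb hfupf cygdp adw yqz
Hunk 2: at line 1 remove [jbzi] add [ctcz,fxeoy] -> 11 lines: sspx ctcz fxeoy caisk als dpb utmzb hfupf cygdp adw yqz
Hunk 3: at line 6 remove [hfupf,cygdp] add [imk] -> 10 lines: sspx ctcz fxeoy caisk als dpb utmzb imk adw yqz
Hunk 4: at line 5 remove [utmzb] add [ixl,juosv,huwu] -> 12 lines: sspx ctcz fxeoy caisk als dpb ixl juosv huwu imk adw yqz
Hunk 5: at line 1 remove [fxeoy,caisk,als] add [gqjqb] -> 10 lines: sspx ctcz gqjqb dpb ixl juosv huwu imk adw yqz
Final line count: 10

Answer: 10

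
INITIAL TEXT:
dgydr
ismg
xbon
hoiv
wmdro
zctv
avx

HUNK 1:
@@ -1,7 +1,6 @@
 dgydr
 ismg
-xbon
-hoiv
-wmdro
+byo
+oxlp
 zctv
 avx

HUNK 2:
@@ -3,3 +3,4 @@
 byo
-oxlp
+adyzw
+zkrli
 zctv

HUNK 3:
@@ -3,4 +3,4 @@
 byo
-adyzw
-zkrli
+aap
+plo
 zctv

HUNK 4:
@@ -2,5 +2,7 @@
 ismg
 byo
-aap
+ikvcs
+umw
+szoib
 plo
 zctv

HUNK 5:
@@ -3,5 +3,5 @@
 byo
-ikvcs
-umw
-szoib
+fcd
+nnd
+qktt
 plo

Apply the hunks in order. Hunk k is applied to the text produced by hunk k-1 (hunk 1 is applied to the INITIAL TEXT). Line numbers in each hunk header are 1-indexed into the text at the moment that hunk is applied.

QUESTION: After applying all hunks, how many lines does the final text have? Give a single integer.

Hunk 1: at line 1 remove [xbon,hoiv,wmdro] add [byo,oxlp] -> 6 lines: dgydr ismg byo oxlp zctv avx
Hunk 2: at line 3 remove [oxlp] add [adyzw,zkrli] -> 7 lines: dgydr ismg byo adyzw zkrli zctv avx
Hunk 3: at line 3 remove [adyzw,zkrli] add [aap,plo] -> 7 lines: dgydr ismg byo aap plo zctv avx
Hunk 4: at line 2 remove [aap] add [ikvcs,umw,szoib] -> 9 lines: dgydr ismg byo ikvcs umw szoib plo zctv avx
Hunk 5: at line 3 remove [ikvcs,umw,szoib] add [fcd,nnd,qktt] -> 9 lines: dgydr ismg byo fcd nnd qktt plo zctv avx
Final line count: 9

Answer: 9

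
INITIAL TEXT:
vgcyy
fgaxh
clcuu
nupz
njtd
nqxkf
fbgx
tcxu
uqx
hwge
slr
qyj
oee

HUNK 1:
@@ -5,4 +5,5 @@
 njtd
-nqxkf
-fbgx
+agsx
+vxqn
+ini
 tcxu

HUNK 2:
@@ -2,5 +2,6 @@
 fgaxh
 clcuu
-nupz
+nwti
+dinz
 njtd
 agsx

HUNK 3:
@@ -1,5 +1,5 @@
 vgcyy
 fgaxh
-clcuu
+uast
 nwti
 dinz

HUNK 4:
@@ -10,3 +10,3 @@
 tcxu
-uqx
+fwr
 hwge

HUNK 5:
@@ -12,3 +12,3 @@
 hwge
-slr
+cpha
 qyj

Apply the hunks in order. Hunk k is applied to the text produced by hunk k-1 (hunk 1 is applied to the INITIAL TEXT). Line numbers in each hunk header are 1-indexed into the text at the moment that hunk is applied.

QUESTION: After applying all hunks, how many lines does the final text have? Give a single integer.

Answer: 15

Derivation:
Hunk 1: at line 5 remove [nqxkf,fbgx] add [agsx,vxqn,ini] -> 14 lines: vgcyy fgaxh clcuu nupz njtd agsx vxqn ini tcxu uqx hwge slr qyj oee
Hunk 2: at line 2 remove [nupz] add [nwti,dinz] -> 15 lines: vgcyy fgaxh clcuu nwti dinz njtd agsx vxqn ini tcxu uqx hwge slr qyj oee
Hunk 3: at line 1 remove [clcuu] add [uast] -> 15 lines: vgcyy fgaxh uast nwti dinz njtd agsx vxqn ini tcxu uqx hwge slr qyj oee
Hunk 4: at line 10 remove [uqx] add [fwr] -> 15 lines: vgcyy fgaxh uast nwti dinz njtd agsx vxqn ini tcxu fwr hwge slr qyj oee
Hunk 5: at line 12 remove [slr] add [cpha] -> 15 lines: vgcyy fgaxh uast nwti dinz njtd agsx vxqn ini tcxu fwr hwge cpha qyj oee
Final line count: 15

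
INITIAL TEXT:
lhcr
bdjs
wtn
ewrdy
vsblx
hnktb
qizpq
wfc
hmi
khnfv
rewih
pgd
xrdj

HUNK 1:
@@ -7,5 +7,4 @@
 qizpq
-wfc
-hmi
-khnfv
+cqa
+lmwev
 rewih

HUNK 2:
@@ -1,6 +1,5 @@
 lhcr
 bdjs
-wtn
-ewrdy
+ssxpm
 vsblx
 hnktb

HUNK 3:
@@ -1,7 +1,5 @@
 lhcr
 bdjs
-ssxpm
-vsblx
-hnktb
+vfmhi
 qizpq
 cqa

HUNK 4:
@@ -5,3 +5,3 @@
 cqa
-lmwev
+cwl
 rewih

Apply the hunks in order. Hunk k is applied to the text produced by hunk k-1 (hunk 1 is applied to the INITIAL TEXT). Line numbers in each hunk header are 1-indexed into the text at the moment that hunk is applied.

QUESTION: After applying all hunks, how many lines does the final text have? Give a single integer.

Answer: 9

Derivation:
Hunk 1: at line 7 remove [wfc,hmi,khnfv] add [cqa,lmwev] -> 12 lines: lhcr bdjs wtn ewrdy vsblx hnktb qizpq cqa lmwev rewih pgd xrdj
Hunk 2: at line 1 remove [wtn,ewrdy] add [ssxpm] -> 11 lines: lhcr bdjs ssxpm vsblx hnktb qizpq cqa lmwev rewih pgd xrdj
Hunk 3: at line 1 remove [ssxpm,vsblx,hnktb] add [vfmhi] -> 9 lines: lhcr bdjs vfmhi qizpq cqa lmwev rewih pgd xrdj
Hunk 4: at line 5 remove [lmwev] add [cwl] -> 9 lines: lhcr bdjs vfmhi qizpq cqa cwl rewih pgd xrdj
Final line count: 9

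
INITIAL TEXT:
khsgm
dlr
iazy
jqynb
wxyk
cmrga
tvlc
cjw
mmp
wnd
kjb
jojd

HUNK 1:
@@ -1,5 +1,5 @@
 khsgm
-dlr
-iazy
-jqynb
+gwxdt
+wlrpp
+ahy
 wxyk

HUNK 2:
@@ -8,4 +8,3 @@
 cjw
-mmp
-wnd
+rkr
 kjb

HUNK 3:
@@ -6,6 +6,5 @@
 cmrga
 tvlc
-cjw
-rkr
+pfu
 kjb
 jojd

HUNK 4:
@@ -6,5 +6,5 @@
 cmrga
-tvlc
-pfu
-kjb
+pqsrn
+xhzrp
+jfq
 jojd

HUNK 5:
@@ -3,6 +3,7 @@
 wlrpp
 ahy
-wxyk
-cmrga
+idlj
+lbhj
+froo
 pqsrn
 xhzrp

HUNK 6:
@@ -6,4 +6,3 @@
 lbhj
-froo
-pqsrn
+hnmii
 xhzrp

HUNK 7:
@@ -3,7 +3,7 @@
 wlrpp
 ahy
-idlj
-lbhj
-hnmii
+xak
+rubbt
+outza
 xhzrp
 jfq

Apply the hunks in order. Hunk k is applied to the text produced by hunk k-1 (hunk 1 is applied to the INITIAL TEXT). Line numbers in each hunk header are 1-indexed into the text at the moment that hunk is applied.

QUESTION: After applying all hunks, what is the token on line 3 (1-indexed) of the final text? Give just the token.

Answer: wlrpp

Derivation:
Hunk 1: at line 1 remove [dlr,iazy,jqynb] add [gwxdt,wlrpp,ahy] -> 12 lines: khsgm gwxdt wlrpp ahy wxyk cmrga tvlc cjw mmp wnd kjb jojd
Hunk 2: at line 8 remove [mmp,wnd] add [rkr] -> 11 lines: khsgm gwxdt wlrpp ahy wxyk cmrga tvlc cjw rkr kjb jojd
Hunk 3: at line 6 remove [cjw,rkr] add [pfu] -> 10 lines: khsgm gwxdt wlrpp ahy wxyk cmrga tvlc pfu kjb jojd
Hunk 4: at line 6 remove [tvlc,pfu,kjb] add [pqsrn,xhzrp,jfq] -> 10 lines: khsgm gwxdt wlrpp ahy wxyk cmrga pqsrn xhzrp jfq jojd
Hunk 5: at line 3 remove [wxyk,cmrga] add [idlj,lbhj,froo] -> 11 lines: khsgm gwxdt wlrpp ahy idlj lbhj froo pqsrn xhzrp jfq jojd
Hunk 6: at line 6 remove [froo,pqsrn] add [hnmii] -> 10 lines: khsgm gwxdt wlrpp ahy idlj lbhj hnmii xhzrp jfq jojd
Hunk 7: at line 3 remove [idlj,lbhj,hnmii] add [xak,rubbt,outza] -> 10 lines: khsgm gwxdt wlrpp ahy xak rubbt outza xhzrp jfq jojd
Final line 3: wlrpp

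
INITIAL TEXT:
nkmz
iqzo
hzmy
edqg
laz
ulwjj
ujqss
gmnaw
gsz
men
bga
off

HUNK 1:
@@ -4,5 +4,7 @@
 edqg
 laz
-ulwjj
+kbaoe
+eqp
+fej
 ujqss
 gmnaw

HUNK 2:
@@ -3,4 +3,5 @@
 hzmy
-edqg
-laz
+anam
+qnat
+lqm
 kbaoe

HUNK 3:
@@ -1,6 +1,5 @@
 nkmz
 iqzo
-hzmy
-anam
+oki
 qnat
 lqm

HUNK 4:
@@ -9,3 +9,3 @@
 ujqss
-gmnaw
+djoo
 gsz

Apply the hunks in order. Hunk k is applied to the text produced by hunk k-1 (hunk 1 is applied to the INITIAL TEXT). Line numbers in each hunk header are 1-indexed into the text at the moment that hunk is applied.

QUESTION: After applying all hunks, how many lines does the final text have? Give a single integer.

Hunk 1: at line 4 remove [ulwjj] add [kbaoe,eqp,fej] -> 14 lines: nkmz iqzo hzmy edqg laz kbaoe eqp fej ujqss gmnaw gsz men bga off
Hunk 2: at line 3 remove [edqg,laz] add [anam,qnat,lqm] -> 15 lines: nkmz iqzo hzmy anam qnat lqm kbaoe eqp fej ujqss gmnaw gsz men bga off
Hunk 3: at line 1 remove [hzmy,anam] add [oki] -> 14 lines: nkmz iqzo oki qnat lqm kbaoe eqp fej ujqss gmnaw gsz men bga off
Hunk 4: at line 9 remove [gmnaw] add [djoo] -> 14 lines: nkmz iqzo oki qnat lqm kbaoe eqp fej ujqss djoo gsz men bga off
Final line count: 14

Answer: 14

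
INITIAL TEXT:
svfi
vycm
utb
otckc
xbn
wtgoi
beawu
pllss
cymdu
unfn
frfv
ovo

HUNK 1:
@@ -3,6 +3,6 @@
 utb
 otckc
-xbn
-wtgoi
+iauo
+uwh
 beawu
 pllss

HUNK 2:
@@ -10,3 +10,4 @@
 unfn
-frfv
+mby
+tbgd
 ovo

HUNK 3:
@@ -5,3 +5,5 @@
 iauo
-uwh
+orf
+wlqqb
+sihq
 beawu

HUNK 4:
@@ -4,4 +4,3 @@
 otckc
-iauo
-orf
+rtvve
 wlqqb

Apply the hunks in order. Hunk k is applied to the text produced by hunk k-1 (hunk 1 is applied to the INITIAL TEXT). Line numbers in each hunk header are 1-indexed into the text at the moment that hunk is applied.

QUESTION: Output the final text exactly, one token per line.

Answer: svfi
vycm
utb
otckc
rtvve
wlqqb
sihq
beawu
pllss
cymdu
unfn
mby
tbgd
ovo

Derivation:
Hunk 1: at line 3 remove [xbn,wtgoi] add [iauo,uwh] -> 12 lines: svfi vycm utb otckc iauo uwh beawu pllss cymdu unfn frfv ovo
Hunk 2: at line 10 remove [frfv] add [mby,tbgd] -> 13 lines: svfi vycm utb otckc iauo uwh beawu pllss cymdu unfn mby tbgd ovo
Hunk 3: at line 5 remove [uwh] add [orf,wlqqb,sihq] -> 15 lines: svfi vycm utb otckc iauo orf wlqqb sihq beawu pllss cymdu unfn mby tbgd ovo
Hunk 4: at line 4 remove [iauo,orf] add [rtvve] -> 14 lines: svfi vycm utb otckc rtvve wlqqb sihq beawu pllss cymdu unfn mby tbgd ovo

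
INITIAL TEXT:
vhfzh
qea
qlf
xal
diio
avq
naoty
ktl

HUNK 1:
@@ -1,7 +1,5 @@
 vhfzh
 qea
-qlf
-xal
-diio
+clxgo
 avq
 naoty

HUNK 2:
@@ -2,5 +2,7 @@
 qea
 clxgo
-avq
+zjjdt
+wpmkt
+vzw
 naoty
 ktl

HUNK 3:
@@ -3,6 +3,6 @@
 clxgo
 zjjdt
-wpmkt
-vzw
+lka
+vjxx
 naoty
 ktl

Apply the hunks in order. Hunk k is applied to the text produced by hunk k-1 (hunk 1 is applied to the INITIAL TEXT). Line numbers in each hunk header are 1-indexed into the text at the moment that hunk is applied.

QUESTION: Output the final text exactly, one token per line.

Answer: vhfzh
qea
clxgo
zjjdt
lka
vjxx
naoty
ktl

Derivation:
Hunk 1: at line 1 remove [qlf,xal,diio] add [clxgo] -> 6 lines: vhfzh qea clxgo avq naoty ktl
Hunk 2: at line 2 remove [avq] add [zjjdt,wpmkt,vzw] -> 8 lines: vhfzh qea clxgo zjjdt wpmkt vzw naoty ktl
Hunk 3: at line 3 remove [wpmkt,vzw] add [lka,vjxx] -> 8 lines: vhfzh qea clxgo zjjdt lka vjxx naoty ktl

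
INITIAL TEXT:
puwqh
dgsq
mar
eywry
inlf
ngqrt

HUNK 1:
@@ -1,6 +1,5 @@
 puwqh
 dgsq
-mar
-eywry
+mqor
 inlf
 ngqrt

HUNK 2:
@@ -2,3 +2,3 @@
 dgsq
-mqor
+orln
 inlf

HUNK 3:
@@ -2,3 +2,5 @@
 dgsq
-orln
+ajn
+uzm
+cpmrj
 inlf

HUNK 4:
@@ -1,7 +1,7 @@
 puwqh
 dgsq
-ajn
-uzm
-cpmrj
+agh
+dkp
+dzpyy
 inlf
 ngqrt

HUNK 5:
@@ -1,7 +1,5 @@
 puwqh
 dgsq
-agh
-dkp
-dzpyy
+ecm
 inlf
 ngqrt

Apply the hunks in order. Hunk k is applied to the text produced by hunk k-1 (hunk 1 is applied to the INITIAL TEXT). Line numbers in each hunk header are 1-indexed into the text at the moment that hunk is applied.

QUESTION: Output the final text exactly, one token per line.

Hunk 1: at line 1 remove [mar,eywry] add [mqor] -> 5 lines: puwqh dgsq mqor inlf ngqrt
Hunk 2: at line 2 remove [mqor] add [orln] -> 5 lines: puwqh dgsq orln inlf ngqrt
Hunk 3: at line 2 remove [orln] add [ajn,uzm,cpmrj] -> 7 lines: puwqh dgsq ajn uzm cpmrj inlf ngqrt
Hunk 4: at line 1 remove [ajn,uzm,cpmrj] add [agh,dkp,dzpyy] -> 7 lines: puwqh dgsq agh dkp dzpyy inlf ngqrt
Hunk 5: at line 1 remove [agh,dkp,dzpyy] add [ecm] -> 5 lines: puwqh dgsq ecm inlf ngqrt

Answer: puwqh
dgsq
ecm
inlf
ngqrt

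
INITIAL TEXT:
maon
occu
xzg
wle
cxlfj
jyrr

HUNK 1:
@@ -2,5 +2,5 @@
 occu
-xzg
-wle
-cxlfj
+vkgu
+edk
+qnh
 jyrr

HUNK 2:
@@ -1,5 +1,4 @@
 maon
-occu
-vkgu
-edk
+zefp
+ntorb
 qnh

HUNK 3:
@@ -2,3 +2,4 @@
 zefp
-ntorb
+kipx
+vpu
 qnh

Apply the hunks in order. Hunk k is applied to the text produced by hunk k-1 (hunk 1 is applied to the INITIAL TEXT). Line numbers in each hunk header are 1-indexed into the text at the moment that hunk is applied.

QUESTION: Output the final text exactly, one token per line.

Answer: maon
zefp
kipx
vpu
qnh
jyrr

Derivation:
Hunk 1: at line 2 remove [xzg,wle,cxlfj] add [vkgu,edk,qnh] -> 6 lines: maon occu vkgu edk qnh jyrr
Hunk 2: at line 1 remove [occu,vkgu,edk] add [zefp,ntorb] -> 5 lines: maon zefp ntorb qnh jyrr
Hunk 3: at line 2 remove [ntorb] add [kipx,vpu] -> 6 lines: maon zefp kipx vpu qnh jyrr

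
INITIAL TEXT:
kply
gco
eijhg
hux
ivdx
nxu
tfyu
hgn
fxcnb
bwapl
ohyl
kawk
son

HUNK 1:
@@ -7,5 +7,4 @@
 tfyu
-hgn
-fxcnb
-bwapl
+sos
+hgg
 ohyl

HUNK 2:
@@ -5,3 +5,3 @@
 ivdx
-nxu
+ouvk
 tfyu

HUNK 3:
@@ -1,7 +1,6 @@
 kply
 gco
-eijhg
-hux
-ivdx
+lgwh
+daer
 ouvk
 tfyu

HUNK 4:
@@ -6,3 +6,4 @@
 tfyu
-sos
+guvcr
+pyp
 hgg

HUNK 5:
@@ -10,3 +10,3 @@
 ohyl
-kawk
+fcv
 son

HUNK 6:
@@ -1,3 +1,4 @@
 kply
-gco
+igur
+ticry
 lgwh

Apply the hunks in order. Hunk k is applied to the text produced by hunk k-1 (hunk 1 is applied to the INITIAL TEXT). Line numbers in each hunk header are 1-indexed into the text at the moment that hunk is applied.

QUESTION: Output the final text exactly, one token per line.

Answer: kply
igur
ticry
lgwh
daer
ouvk
tfyu
guvcr
pyp
hgg
ohyl
fcv
son

Derivation:
Hunk 1: at line 7 remove [hgn,fxcnb,bwapl] add [sos,hgg] -> 12 lines: kply gco eijhg hux ivdx nxu tfyu sos hgg ohyl kawk son
Hunk 2: at line 5 remove [nxu] add [ouvk] -> 12 lines: kply gco eijhg hux ivdx ouvk tfyu sos hgg ohyl kawk son
Hunk 3: at line 1 remove [eijhg,hux,ivdx] add [lgwh,daer] -> 11 lines: kply gco lgwh daer ouvk tfyu sos hgg ohyl kawk son
Hunk 4: at line 6 remove [sos] add [guvcr,pyp] -> 12 lines: kply gco lgwh daer ouvk tfyu guvcr pyp hgg ohyl kawk son
Hunk 5: at line 10 remove [kawk] add [fcv] -> 12 lines: kply gco lgwh daer ouvk tfyu guvcr pyp hgg ohyl fcv son
Hunk 6: at line 1 remove [gco] add [igur,ticry] -> 13 lines: kply igur ticry lgwh daer ouvk tfyu guvcr pyp hgg ohyl fcv son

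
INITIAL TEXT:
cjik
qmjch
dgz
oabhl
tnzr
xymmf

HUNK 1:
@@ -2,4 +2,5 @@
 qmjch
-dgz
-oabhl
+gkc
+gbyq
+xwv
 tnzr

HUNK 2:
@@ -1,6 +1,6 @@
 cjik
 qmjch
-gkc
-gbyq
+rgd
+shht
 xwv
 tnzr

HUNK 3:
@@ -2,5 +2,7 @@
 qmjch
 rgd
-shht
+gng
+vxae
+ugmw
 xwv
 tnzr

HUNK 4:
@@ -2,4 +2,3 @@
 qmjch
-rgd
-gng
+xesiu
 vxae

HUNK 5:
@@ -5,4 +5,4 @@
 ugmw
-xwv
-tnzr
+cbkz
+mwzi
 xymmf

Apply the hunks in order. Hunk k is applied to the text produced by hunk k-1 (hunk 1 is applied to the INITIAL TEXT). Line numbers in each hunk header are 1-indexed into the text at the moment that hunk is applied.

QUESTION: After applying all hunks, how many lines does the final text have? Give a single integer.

Hunk 1: at line 2 remove [dgz,oabhl] add [gkc,gbyq,xwv] -> 7 lines: cjik qmjch gkc gbyq xwv tnzr xymmf
Hunk 2: at line 1 remove [gkc,gbyq] add [rgd,shht] -> 7 lines: cjik qmjch rgd shht xwv tnzr xymmf
Hunk 3: at line 2 remove [shht] add [gng,vxae,ugmw] -> 9 lines: cjik qmjch rgd gng vxae ugmw xwv tnzr xymmf
Hunk 4: at line 2 remove [rgd,gng] add [xesiu] -> 8 lines: cjik qmjch xesiu vxae ugmw xwv tnzr xymmf
Hunk 5: at line 5 remove [xwv,tnzr] add [cbkz,mwzi] -> 8 lines: cjik qmjch xesiu vxae ugmw cbkz mwzi xymmf
Final line count: 8

Answer: 8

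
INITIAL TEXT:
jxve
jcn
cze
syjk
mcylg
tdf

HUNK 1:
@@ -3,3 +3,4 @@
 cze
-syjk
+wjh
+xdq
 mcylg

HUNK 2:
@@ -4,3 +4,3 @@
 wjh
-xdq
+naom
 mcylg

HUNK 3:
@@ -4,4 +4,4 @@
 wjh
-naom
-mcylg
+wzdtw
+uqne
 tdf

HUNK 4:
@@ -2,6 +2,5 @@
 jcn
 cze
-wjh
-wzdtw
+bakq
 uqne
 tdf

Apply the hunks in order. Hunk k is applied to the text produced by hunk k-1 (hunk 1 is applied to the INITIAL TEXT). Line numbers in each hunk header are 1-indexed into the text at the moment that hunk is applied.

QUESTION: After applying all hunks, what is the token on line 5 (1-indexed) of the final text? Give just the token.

Answer: uqne

Derivation:
Hunk 1: at line 3 remove [syjk] add [wjh,xdq] -> 7 lines: jxve jcn cze wjh xdq mcylg tdf
Hunk 2: at line 4 remove [xdq] add [naom] -> 7 lines: jxve jcn cze wjh naom mcylg tdf
Hunk 3: at line 4 remove [naom,mcylg] add [wzdtw,uqne] -> 7 lines: jxve jcn cze wjh wzdtw uqne tdf
Hunk 4: at line 2 remove [wjh,wzdtw] add [bakq] -> 6 lines: jxve jcn cze bakq uqne tdf
Final line 5: uqne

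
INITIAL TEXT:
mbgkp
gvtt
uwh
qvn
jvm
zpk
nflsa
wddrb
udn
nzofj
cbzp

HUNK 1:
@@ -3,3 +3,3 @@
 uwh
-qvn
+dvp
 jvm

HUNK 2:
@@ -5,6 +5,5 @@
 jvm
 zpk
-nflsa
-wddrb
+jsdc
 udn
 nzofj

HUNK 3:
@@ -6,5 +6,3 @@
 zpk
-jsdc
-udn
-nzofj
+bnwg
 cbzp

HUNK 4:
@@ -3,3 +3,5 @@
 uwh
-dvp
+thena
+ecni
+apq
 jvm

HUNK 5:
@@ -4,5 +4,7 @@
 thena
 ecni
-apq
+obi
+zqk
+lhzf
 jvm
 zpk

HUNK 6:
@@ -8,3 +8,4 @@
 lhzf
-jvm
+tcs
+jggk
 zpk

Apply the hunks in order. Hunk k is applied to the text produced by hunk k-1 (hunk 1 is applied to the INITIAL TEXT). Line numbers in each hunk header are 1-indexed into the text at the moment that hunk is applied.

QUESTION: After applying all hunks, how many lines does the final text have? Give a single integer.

Hunk 1: at line 3 remove [qvn] add [dvp] -> 11 lines: mbgkp gvtt uwh dvp jvm zpk nflsa wddrb udn nzofj cbzp
Hunk 2: at line 5 remove [nflsa,wddrb] add [jsdc] -> 10 lines: mbgkp gvtt uwh dvp jvm zpk jsdc udn nzofj cbzp
Hunk 3: at line 6 remove [jsdc,udn,nzofj] add [bnwg] -> 8 lines: mbgkp gvtt uwh dvp jvm zpk bnwg cbzp
Hunk 4: at line 3 remove [dvp] add [thena,ecni,apq] -> 10 lines: mbgkp gvtt uwh thena ecni apq jvm zpk bnwg cbzp
Hunk 5: at line 4 remove [apq] add [obi,zqk,lhzf] -> 12 lines: mbgkp gvtt uwh thena ecni obi zqk lhzf jvm zpk bnwg cbzp
Hunk 6: at line 8 remove [jvm] add [tcs,jggk] -> 13 lines: mbgkp gvtt uwh thena ecni obi zqk lhzf tcs jggk zpk bnwg cbzp
Final line count: 13

Answer: 13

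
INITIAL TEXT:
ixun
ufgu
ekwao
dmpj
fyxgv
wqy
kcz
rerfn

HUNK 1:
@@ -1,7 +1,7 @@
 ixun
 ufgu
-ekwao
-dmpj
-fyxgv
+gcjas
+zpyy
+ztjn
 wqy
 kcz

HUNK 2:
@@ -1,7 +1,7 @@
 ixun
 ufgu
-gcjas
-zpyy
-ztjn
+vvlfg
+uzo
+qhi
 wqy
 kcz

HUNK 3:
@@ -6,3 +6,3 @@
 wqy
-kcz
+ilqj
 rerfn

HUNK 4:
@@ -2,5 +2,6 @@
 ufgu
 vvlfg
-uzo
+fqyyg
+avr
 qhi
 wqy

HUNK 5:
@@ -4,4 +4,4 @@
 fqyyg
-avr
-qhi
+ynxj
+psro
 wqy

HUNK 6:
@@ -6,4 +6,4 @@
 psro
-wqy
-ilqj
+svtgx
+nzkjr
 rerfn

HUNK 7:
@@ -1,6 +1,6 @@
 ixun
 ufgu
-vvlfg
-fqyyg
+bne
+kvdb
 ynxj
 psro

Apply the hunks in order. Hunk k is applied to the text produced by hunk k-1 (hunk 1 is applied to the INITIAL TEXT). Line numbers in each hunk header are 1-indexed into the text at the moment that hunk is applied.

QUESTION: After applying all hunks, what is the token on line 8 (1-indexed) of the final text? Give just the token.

Answer: nzkjr

Derivation:
Hunk 1: at line 1 remove [ekwao,dmpj,fyxgv] add [gcjas,zpyy,ztjn] -> 8 lines: ixun ufgu gcjas zpyy ztjn wqy kcz rerfn
Hunk 2: at line 1 remove [gcjas,zpyy,ztjn] add [vvlfg,uzo,qhi] -> 8 lines: ixun ufgu vvlfg uzo qhi wqy kcz rerfn
Hunk 3: at line 6 remove [kcz] add [ilqj] -> 8 lines: ixun ufgu vvlfg uzo qhi wqy ilqj rerfn
Hunk 4: at line 2 remove [uzo] add [fqyyg,avr] -> 9 lines: ixun ufgu vvlfg fqyyg avr qhi wqy ilqj rerfn
Hunk 5: at line 4 remove [avr,qhi] add [ynxj,psro] -> 9 lines: ixun ufgu vvlfg fqyyg ynxj psro wqy ilqj rerfn
Hunk 6: at line 6 remove [wqy,ilqj] add [svtgx,nzkjr] -> 9 lines: ixun ufgu vvlfg fqyyg ynxj psro svtgx nzkjr rerfn
Hunk 7: at line 1 remove [vvlfg,fqyyg] add [bne,kvdb] -> 9 lines: ixun ufgu bne kvdb ynxj psro svtgx nzkjr rerfn
Final line 8: nzkjr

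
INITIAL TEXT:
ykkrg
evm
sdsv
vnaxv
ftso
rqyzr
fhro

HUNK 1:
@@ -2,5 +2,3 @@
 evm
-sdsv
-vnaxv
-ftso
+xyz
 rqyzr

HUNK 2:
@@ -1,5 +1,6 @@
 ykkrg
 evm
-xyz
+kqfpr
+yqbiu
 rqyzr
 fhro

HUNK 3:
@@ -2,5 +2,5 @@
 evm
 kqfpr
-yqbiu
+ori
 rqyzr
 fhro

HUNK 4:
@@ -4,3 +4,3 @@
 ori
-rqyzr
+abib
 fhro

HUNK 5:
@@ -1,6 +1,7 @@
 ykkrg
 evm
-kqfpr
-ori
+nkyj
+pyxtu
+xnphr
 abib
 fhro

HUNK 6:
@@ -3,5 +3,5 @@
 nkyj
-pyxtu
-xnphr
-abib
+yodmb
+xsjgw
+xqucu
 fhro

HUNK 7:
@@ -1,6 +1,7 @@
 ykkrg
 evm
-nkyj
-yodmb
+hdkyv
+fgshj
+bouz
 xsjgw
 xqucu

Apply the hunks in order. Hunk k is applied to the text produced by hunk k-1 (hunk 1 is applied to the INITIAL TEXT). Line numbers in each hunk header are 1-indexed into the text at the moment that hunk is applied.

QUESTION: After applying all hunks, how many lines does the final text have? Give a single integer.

Answer: 8

Derivation:
Hunk 1: at line 2 remove [sdsv,vnaxv,ftso] add [xyz] -> 5 lines: ykkrg evm xyz rqyzr fhro
Hunk 2: at line 1 remove [xyz] add [kqfpr,yqbiu] -> 6 lines: ykkrg evm kqfpr yqbiu rqyzr fhro
Hunk 3: at line 2 remove [yqbiu] add [ori] -> 6 lines: ykkrg evm kqfpr ori rqyzr fhro
Hunk 4: at line 4 remove [rqyzr] add [abib] -> 6 lines: ykkrg evm kqfpr ori abib fhro
Hunk 5: at line 1 remove [kqfpr,ori] add [nkyj,pyxtu,xnphr] -> 7 lines: ykkrg evm nkyj pyxtu xnphr abib fhro
Hunk 6: at line 3 remove [pyxtu,xnphr,abib] add [yodmb,xsjgw,xqucu] -> 7 lines: ykkrg evm nkyj yodmb xsjgw xqucu fhro
Hunk 7: at line 1 remove [nkyj,yodmb] add [hdkyv,fgshj,bouz] -> 8 lines: ykkrg evm hdkyv fgshj bouz xsjgw xqucu fhro
Final line count: 8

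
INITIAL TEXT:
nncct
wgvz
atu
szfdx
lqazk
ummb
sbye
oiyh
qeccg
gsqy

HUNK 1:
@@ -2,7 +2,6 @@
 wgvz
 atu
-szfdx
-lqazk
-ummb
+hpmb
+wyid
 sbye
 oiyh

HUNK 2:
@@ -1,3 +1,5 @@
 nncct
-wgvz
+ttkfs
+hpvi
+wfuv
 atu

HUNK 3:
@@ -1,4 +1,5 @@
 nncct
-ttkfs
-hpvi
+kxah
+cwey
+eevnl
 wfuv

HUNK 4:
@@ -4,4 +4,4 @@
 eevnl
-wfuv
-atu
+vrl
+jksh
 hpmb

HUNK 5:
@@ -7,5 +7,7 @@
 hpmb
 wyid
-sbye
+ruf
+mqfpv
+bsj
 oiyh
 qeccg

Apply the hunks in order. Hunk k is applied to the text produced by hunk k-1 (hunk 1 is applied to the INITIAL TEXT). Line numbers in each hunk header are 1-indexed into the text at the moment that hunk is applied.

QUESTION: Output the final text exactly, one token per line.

Hunk 1: at line 2 remove [szfdx,lqazk,ummb] add [hpmb,wyid] -> 9 lines: nncct wgvz atu hpmb wyid sbye oiyh qeccg gsqy
Hunk 2: at line 1 remove [wgvz] add [ttkfs,hpvi,wfuv] -> 11 lines: nncct ttkfs hpvi wfuv atu hpmb wyid sbye oiyh qeccg gsqy
Hunk 3: at line 1 remove [ttkfs,hpvi] add [kxah,cwey,eevnl] -> 12 lines: nncct kxah cwey eevnl wfuv atu hpmb wyid sbye oiyh qeccg gsqy
Hunk 4: at line 4 remove [wfuv,atu] add [vrl,jksh] -> 12 lines: nncct kxah cwey eevnl vrl jksh hpmb wyid sbye oiyh qeccg gsqy
Hunk 5: at line 7 remove [sbye] add [ruf,mqfpv,bsj] -> 14 lines: nncct kxah cwey eevnl vrl jksh hpmb wyid ruf mqfpv bsj oiyh qeccg gsqy

Answer: nncct
kxah
cwey
eevnl
vrl
jksh
hpmb
wyid
ruf
mqfpv
bsj
oiyh
qeccg
gsqy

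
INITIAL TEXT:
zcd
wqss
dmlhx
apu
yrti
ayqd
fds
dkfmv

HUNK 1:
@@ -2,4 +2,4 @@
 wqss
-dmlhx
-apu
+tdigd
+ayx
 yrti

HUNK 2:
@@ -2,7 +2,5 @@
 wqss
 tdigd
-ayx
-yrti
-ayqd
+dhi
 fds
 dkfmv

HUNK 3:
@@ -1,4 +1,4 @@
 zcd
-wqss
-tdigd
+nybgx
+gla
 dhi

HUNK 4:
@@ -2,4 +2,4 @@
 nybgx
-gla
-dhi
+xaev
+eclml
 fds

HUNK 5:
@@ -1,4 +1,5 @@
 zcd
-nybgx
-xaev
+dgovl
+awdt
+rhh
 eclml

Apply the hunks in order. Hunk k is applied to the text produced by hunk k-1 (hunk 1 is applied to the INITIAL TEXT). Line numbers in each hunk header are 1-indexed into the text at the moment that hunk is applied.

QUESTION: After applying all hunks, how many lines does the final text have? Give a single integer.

Hunk 1: at line 2 remove [dmlhx,apu] add [tdigd,ayx] -> 8 lines: zcd wqss tdigd ayx yrti ayqd fds dkfmv
Hunk 2: at line 2 remove [ayx,yrti,ayqd] add [dhi] -> 6 lines: zcd wqss tdigd dhi fds dkfmv
Hunk 3: at line 1 remove [wqss,tdigd] add [nybgx,gla] -> 6 lines: zcd nybgx gla dhi fds dkfmv
Hunk 4: at line 2 remove [gla,dhi] add [xaev,eclml] -> 6 lines: zcd nybgx xaev eclml fds dkfmv
Hunk 5: at line 1 remove [nybgx,xaev] add [dgovl,awdt,rhh] -> 7 lines: zcd dgovl awdt rhh eclml fds dkfmv
Final line count: 7

Answer: 7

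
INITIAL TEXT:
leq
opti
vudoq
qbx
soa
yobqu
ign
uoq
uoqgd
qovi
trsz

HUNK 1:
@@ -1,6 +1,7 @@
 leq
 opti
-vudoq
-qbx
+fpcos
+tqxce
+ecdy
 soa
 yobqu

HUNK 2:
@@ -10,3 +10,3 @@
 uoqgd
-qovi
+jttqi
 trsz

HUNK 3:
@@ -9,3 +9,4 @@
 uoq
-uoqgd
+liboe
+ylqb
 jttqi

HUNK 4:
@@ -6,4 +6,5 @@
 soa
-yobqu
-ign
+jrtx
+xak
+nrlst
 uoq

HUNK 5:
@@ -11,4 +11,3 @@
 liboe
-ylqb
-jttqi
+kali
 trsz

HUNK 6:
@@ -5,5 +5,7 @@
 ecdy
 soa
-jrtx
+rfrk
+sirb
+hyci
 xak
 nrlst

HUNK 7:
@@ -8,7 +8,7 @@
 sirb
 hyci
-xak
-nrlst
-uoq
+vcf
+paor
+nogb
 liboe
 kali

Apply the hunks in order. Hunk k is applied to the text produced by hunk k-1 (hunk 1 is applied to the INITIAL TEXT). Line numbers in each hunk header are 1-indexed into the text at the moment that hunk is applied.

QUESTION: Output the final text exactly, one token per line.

Hunk 1: at line 1 remove [vudoq,qbx] add [fpcos,tqxce,ecdy] -> 12 lines: leq opti fpcos tqxce ecdy soa yobqu ign uoq uoqgd qovi trsz
Hunk 2: at line 10 remove [qovi] add [jttqi] -> 12 lines: leq opti fpcos tqxce ecdy soa yobqu ign uoq uoqgd jttqi trsz
Hunk 3: at line 9 remove [uoqgd] add [liboe,ylqb] -> 13 lines: leq opti fpcos tqxce ecdy soa yobqu ign uoq liboe ylqb jttqi trsz
Hunk 4: at line 6 remove [yobqu,ign] add [jrtx,xak,nrlst] -> 14 lines: leq opti fpcos tqxce ecdy soa jrtx xak nrlst uoq liboe ylqb jttqi trsz
Hunk 5: at line 11 remove [ylqb,jttqi] add [kali] -> 13 lines: leq opti fpcos tqxce ecdy soa jrtx xak nrlst uoq liboe kali trsz
Hunk 6: at line 5 remove [jrtx] add [rfrk,sirb,hyci] -> 15 lines: leq opti fpcos tqxce ecdy soa rfrk sirb hyci xak nrlst uoq liboe kali trsz
Hunk 7: at line 8 remove [xak,nrlst,uoq] add [vcf,paor,nogb] -> 15 lines: leq opti fpcos tqxce ecdy soa rfrk sirb hyci vcf paor nogb liboe kali trsz

Answer: leq
opti
fpcos
tqxce
ecdy
soa
rfrk
sirb
hyci
vcf
paor
nogb
liboe
kali
trsz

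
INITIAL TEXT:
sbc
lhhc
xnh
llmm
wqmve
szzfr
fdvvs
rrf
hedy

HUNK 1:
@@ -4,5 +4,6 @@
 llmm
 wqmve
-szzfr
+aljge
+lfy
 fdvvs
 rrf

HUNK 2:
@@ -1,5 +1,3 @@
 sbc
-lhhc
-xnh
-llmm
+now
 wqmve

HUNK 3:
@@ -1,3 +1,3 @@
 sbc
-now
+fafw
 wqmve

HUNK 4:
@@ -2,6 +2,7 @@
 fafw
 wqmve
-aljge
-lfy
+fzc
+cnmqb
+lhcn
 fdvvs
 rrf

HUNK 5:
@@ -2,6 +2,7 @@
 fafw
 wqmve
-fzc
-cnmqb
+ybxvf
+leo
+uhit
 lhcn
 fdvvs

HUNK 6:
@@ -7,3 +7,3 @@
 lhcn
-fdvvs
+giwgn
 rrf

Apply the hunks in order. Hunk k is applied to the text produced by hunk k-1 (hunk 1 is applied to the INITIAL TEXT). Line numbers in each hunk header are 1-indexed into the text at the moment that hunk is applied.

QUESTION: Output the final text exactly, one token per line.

Hunk 1: at line 4 remove [szzfr] add [aljge,lfy] -> 10 lines: sbc lhhc xnh llmm wqmve aljge lfy fdvvs rrf hedy
Hunk 2: at line 1 remove [lhhc,xnh,llmm] add [now] -> 8 lines: sbc now wqmve aljge lfy fdvvs rrf hedy
Hunk 3: at line 1 remove [now] add [fafw] -> 8 lines: sbc fafw wqmve aljge lfy fdvvs rrf hedy
Hunk 4: at line 2 remove [aljge,lfy] add [fzc,cnmqb,lhcn] -> 9 lines: sbc fafw wqmve fzc cnmqb lhcn fdvvs rrf hedy
Hunk 5: at line 2 remove [fzc,cnmqb] add [ybxvf,leo,uhit] -> 10 lines: sbc fafw wqmve ybxvf leo uhit lhcn fdvvs rrf hedy
Hunk 6: at line 7 remove [fdvvs] add [giwgn] -> 10 lines: sbc fafw wqmve ybxvf leo uhit lhcn giwgn rrf hedy

Answer: sbc
fafw
wqmve
ybxvf
leo
uhit
lhcn
giwgn
rrf
hedy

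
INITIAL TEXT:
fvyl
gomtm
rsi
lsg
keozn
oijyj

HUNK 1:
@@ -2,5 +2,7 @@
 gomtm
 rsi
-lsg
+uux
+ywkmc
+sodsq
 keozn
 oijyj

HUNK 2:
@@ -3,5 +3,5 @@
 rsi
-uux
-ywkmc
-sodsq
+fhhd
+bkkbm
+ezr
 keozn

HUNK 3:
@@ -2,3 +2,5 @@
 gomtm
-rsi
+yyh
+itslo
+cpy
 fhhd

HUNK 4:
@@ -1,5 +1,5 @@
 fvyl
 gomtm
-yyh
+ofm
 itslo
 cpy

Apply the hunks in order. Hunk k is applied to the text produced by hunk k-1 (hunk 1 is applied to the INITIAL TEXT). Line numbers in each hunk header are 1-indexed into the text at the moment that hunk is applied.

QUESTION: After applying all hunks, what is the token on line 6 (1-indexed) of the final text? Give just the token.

Hunk 1: at line 2 remove [lsg] add [uux,ywkmc,sodsq] -> 8 lines: fvyl gomtm rsi uux ywkmc sodsq keozn oijyj
Hunk 2: at line 3 remove [uux,ywkmc,sodsq] add [fhhd,bkkbm,ezr] -> 8 lines: fvyl gomtm rsi fhhd bkkbm ezr keozn oijyj
Hunk 3: at line 2 remove [rsi] add [yyh,itslo,cpy] -> 10 lines: fvyl gomtm yyh itslo cpy fhhd bkkbm ezr keozn oijyj
Hunk 4: at line 1 remove [yyh] add [ofm] -> 10 lines: fvyl gomtm ofm itslo cpy fhhd bkkbm ezr keozn oijyj
Final line 6: fhhd

Answer: fhhd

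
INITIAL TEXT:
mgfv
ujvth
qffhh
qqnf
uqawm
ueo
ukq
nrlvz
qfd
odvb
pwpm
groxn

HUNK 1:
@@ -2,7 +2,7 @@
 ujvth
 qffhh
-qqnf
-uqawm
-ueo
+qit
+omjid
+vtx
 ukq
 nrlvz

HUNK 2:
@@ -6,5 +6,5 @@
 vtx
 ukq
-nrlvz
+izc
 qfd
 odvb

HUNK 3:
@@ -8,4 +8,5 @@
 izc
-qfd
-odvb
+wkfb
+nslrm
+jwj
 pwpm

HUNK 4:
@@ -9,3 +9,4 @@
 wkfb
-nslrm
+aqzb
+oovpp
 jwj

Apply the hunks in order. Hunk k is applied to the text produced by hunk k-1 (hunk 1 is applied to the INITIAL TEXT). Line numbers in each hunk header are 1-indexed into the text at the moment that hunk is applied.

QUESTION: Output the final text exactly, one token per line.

Answer: mgfv
ujvth
qffhh
qit
omjid
vtx
ukq
izc
wkfb
aqzb
oovpp
jwj
pwpm
groxn

Derivation:
Hunk 1: at line 2 remove [qqnf,uqawm,ueo] add [qit,omjid,vtx] -> 12 lines: mgfv ujvth qffhh qit omjid vtx ukq nrlvz qfd odvb pwpm groxn
Hunk 2: at line 6 remove [nrlvz] add [izc] -> 12 lines: mgfv ujvth qffhh qit omjid vtx ukq izc qfd odvb pwpm groxn
Hunk 3: at line 8 remove [qfd,odvb] add [wkfb,nslrm,jwj] -> 13 lines: mgfv ujvth qffhh qit omjid vtx ukq izc wkfb nslrm jwj pwpm groxn
Hunk 4: at line 9 remove [nslrm] add [aqzb,oovpp] -> 14 lines: mgfv ujvth qffhh qit omjid vtx ukq izc wkfb aqzb oovpp jwj pwpm groxn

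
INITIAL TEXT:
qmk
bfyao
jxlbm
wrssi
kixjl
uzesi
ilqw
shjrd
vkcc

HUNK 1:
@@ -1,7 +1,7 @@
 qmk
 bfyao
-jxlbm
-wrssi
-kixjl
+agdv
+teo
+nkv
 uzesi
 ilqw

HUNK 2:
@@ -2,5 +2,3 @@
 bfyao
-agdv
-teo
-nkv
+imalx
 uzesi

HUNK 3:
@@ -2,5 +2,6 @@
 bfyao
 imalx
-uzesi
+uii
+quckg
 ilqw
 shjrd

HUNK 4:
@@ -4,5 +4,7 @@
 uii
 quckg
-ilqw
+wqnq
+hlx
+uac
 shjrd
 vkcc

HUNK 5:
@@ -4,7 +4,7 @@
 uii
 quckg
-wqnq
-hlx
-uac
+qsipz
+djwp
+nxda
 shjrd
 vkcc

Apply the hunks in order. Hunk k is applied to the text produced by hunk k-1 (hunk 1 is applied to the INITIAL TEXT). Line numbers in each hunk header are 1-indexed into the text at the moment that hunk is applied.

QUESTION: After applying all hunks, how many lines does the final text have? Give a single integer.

Hunk 1: at line 1 remove [jxlbm,wrssi,kixjl] add [agdv,teo,nkv] -> 9 lines: qmk bfyao agdv teo nkv uzesi ilqw shjrd vkcc
Hunk 2: at line 2 remove [agdv,teo,nkv] add [imalx] -> 7 lines: qmk bfyao imalx uzesi ilqw shjrd vkcc
Hunk 3: at line 2 remove [uzesi] add [uii,quckg] -> 8 lines: qmk bfyao imalx uii quckg ilqw shjrd vkcc
Hunk 4: at line 4 remove [ilqw] add [wqnq,hlx,uac] -> 10 lines: qmk bfyao imalx uii quckg wqnq hlx uac shjrd vkcc
Hunk 5: at line 4 remove [wqnq,hlx,uac] add [qsipz,djwp,nxda] -> 10 lines: qmk bfyao imalx uii quckg qsipz djwp nxda shjrd vkcc
Final line count: 10

Answer: 10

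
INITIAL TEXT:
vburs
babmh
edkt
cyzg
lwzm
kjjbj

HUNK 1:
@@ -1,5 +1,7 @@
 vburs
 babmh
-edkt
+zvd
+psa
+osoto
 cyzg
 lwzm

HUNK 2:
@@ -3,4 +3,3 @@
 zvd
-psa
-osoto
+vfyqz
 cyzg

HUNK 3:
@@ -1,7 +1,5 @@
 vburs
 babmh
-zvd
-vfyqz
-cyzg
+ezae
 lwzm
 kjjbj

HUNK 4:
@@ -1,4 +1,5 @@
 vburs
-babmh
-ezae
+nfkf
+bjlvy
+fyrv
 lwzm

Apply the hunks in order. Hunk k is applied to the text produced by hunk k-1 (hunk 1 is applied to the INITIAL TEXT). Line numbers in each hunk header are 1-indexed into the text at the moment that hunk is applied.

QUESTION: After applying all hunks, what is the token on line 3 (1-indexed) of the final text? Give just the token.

Hunk 1: at line 1 remove [edkt] add [zvd,psa,osoto] -> 8 lines: vburs babmh zvd psa osoto cyzg lwzm kjjbj
Hunk 2: at line 3 remove [psa,osoto] add [vfyqz] -> 7 lines: vburs babmh zvd vfyqz cyzg lwzm kjjbj
Hunk 3: at line 1 remove [zvd,vfyqz,cyzg] add [ezae] -> 5 lines: vburs babmh ezae lwzm kjjbj
Hunk 4: at line 1 remove [babmh,ezae] add [nfkf,bjlvy,fyrv] -> 6 lines: vburs nfkf bjlvy fyrv lwzm kjjbj
Final line 3: bjlvy

Answer: bjlvy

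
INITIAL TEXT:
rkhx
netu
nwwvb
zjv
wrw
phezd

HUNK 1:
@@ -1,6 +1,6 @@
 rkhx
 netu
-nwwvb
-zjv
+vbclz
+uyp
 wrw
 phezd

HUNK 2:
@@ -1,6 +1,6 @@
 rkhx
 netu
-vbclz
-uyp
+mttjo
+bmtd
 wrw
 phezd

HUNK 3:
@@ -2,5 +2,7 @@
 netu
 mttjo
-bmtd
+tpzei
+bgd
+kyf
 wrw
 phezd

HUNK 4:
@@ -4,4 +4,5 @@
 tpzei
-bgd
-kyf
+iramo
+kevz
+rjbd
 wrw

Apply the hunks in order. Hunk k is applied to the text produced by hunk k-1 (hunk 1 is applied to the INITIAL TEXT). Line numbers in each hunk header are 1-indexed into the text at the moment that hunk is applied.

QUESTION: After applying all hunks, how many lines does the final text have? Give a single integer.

Answer: 9

Derivation:
Hunk 1: at line 1 remove [nwwvb,zjv] add [vbclz,uyp] -> 6 lines: rkhx netu vbclz uyp wrw phezd
Hunk 2: at line 1 remove [vbclz,uyp] add [mttjo,bmtd] -> 6 lines: rkhx netu mttjo bmtd wrw phezd
Hunk 3: at line 2 remove [bmtd] add [tpzei,bgd,kyf] -> 8 lines: rkhx netu mttjo tpzei bgd kyf wrw phezd
Hunk 4: at line 4 remove [bgd,kyf] add [iramo,kevz,rjbd] -> 9 lines: rkhx netu mttjo tpzei iramo kevz rjbd wrw phezd
Final line count: 9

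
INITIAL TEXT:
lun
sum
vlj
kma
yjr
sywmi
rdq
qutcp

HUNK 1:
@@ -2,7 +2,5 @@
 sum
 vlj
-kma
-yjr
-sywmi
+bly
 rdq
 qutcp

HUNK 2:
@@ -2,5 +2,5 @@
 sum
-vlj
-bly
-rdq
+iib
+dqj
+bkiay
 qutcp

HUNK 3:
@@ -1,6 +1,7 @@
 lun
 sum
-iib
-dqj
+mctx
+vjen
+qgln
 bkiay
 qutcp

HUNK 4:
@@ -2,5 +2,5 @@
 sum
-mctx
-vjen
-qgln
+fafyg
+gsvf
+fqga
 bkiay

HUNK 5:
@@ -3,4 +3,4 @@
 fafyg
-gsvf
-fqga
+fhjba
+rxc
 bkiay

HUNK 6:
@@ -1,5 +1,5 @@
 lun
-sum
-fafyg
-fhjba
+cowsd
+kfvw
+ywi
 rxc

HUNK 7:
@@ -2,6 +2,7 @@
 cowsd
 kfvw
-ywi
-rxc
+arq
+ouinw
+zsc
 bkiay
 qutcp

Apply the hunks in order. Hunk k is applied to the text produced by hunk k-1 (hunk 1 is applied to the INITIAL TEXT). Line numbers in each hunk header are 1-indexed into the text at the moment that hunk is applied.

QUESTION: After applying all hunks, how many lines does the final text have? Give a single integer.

Hunk 1: at line 2 remove [kma,yjr,sywmi] add [bly] -> 6 lines: lun sum vlj bly rdq qutcp
Hunk 2: at line 2 remove [vlj,bly,rdq] add [iib,dqj,bkiay] -> 6 lines: lun sum iib dqj bkiay qutcp
Hunk 3: at line 1 remove [iib,dqj] add [mctx,vjen,qgln] -> 7 lines: lun sum mctx vjen qgln bkiay qutcp
Hunk 4: at line 2 remove [mctx,vjen,qgln] add [fafyg,gsvf,fqga] -> 7 lines: lun sum fafyg gsvf fqga bkiay qutcp
Hunk 5: at line 3 remove [gsvf,fqga] add [fhjba,rxc] -> 7 lines: lun sum fafyg fhjba rxc bkiay qutcp
Hunk 6: at line 1 remove [sum,fafyg,fhjba] add [cowsd,kfvw,ywi] -> 7 lines: lun cowsd kfvw ywi rxc bkiay qutcp
Hunk 7: at line 2 remove [ywi,rxc] add [arq,ouinw,zsc] -> 8 lines: lun cowsd kfvw arq ouinw zsc bkiay qutcp
Final line count: 8

Answer: 8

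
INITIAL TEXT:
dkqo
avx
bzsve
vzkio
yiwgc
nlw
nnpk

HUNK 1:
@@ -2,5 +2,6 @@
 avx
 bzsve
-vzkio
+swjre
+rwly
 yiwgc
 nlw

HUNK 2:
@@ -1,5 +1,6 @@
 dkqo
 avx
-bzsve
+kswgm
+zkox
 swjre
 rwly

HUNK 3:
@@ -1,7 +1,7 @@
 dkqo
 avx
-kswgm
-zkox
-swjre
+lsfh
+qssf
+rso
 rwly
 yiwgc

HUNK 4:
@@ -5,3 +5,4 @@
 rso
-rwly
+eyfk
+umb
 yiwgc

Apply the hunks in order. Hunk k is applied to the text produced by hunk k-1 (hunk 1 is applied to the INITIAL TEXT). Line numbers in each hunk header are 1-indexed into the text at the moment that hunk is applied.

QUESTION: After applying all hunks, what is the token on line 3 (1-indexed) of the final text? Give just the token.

Hunk 1: at line 2 remove [vzkio] add [swjre,rwly] -> 8 lines: dkqo avx bzsve swjre rwly yiwgc nlw nnpk
Hunk 2: at line 1 remove [bzsve] add [kswgm,zkox] -> 9 lines: dkqo avx kswgm zkox swjre rwly yiwgc nlw nnpk
Hunk 3: at line 1 remove [kswgm,zkox,swjre] add [lsfh,qssf,rso] -> 9 lines: dkqo avx lsfh qssf rso rwly yiwgc nlw nnpk
Hunk 4: at line 5 remove [rwly] add [eyfk,umb] -> 10 lines: dkqo avx lsfh qssf rso eyfk umb yiwgc nlw nnpk
Final line 3: lsfh

Answer: lsfh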